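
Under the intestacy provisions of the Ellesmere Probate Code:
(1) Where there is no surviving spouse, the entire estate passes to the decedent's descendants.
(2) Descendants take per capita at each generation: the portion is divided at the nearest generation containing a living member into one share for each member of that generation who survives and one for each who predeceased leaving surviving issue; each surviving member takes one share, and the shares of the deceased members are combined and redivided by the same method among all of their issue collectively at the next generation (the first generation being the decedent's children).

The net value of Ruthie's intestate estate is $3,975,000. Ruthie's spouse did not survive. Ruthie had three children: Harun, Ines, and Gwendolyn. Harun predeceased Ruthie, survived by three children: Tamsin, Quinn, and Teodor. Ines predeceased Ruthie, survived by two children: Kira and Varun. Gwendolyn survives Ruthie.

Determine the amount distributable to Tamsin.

Tamsin receives $530,000.

The entire $3,975,000 passes to the descendants.
That amount ($3,975,000) is divided at the children's generation into 3 shares of $1,325,000. Gwendolyn takes $1,325,000. The 2 shares of the deceased (Harun and Ines) are combined into a pool of $2,650,000.
That pool ($2,650,000) is divided at the grandchildren's generation equally among Tamsin, Quinn, Teodor, Kira, and Varun: $530,000 each.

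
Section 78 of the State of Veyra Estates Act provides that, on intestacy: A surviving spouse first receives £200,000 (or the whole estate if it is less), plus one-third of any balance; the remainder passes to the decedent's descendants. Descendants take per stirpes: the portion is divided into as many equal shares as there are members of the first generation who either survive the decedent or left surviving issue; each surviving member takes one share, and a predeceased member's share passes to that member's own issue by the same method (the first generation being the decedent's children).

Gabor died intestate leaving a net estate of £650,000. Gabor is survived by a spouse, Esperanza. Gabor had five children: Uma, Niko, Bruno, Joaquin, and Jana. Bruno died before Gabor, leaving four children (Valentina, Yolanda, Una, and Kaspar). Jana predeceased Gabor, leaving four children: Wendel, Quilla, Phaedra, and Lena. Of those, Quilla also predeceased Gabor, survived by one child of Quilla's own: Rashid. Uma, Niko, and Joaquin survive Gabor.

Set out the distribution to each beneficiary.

Esperanza: £350,000; Uma: £60,000; Niko: £60,000; Valentina: £15,000; Yolanda: £15,000; Una: £15,000; Kaspar: £15,000; Joaquin: £60,000; Wendel: £15,000; Rashid: £15,000; Phaedra: £15,000; Lena: £15,000

Esperanza first takes £200,000, leaving a balance of £450,000. Esperanza then takes one-third of the balance (£150,000), for a total of £350,000. The remaining £300,000 passes to the descendants.
The descendants' portion (£300,000) is divided into 5 shares of £60,000: Uma, Niko, and Joaquin each take £60,000; Bruno's £60,000 share passes to Bruno's issue; Jana's £60,000 share passes to Jana's issue.
Bruno's share (£60,000) is divided into 4 shares of £15,000: Valentina, Yolanda, Una, and Kaspar each take £15,000.
Jana's share (£60,000) is divided into 4 shares of £15,000: Wendel, Phaedra, and Lena each take £15,000; Quilla's £15,000 share passes to Quilla's issue.
Quilla's share (£15,000) passes entirely to Rashid.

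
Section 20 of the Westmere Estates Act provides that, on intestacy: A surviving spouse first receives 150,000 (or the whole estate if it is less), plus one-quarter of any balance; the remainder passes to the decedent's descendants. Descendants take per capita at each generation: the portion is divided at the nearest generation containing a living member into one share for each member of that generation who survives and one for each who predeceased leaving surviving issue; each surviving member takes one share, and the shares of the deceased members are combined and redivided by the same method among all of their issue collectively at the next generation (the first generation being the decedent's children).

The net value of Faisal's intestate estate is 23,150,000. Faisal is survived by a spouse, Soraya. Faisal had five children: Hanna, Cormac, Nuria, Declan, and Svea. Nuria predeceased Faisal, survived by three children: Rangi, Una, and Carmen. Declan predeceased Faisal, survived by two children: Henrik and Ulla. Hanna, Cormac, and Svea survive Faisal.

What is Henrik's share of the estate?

Henrik receives 1,380,000.

Soraya first takes 150,000, leaving a balance of 23,000,000. Soraya then takes one-quarter of the balance (5,750,000), for a total of 5,900,000. The remaining 17,250,000 passes to the descendants.
The descendants' portion (17,250,000) is divided at the children's generation into 5 shares of 3,450,000. Hanna, Cormac, and Svea each take 3,450,000. The 2 shares of the deceased (Nuria and Declan) are combined into a pool of 6,900,000.
That pool (6,900,000) is divided at the grandchildren's generation equally among Rangi, Una, Carmen, Henrik, and Ulla: 1,380,000 each.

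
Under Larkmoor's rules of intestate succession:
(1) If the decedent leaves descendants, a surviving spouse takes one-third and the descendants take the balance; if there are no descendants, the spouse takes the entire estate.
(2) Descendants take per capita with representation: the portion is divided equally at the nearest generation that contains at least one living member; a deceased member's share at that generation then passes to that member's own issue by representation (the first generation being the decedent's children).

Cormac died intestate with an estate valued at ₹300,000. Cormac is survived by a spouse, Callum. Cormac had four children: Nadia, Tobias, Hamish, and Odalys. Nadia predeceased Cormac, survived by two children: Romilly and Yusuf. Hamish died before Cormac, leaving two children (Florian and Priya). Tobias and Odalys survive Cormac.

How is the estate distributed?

Callum takes one-third of ₹300,000 = ₹100,000. The remaining ₹200,000 passes to the descendants.
The descendants' portion (₹200,000) is divided into 4 shares of ₹50,000: Tobias and Odalys each take ₹50,000; Nadia's ₹50,000 share passes to Nadia's issue; Hamish's ₹50,000 share passes to Hamish's issue.
Nadia's share (₹50,000) is divided into 2 shares of ₹25,000: Romilly and Yusuf each take ₹25,000.
Hamish's share (₹50,000) is divided into 2 shares of ₹25,000: Florian and Priya each take ₹25,000.

Callum: ₹100,000; Romilly: ₹25,000; Yusuf: ₹25,000; Tobias: ₹50,000; Florian: ₹25,000; Priya: ₹25,000; Odalys: ₹50,000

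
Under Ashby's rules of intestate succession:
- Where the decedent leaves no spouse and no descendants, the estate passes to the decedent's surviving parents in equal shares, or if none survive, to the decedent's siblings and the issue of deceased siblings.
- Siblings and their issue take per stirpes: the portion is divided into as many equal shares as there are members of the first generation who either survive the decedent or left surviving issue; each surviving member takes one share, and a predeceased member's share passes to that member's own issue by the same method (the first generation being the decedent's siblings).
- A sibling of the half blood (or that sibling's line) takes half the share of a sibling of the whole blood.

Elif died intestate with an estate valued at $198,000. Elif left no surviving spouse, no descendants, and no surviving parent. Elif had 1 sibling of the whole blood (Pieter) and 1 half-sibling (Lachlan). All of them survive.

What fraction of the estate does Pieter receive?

The entire $198,000 passes to the siblings and their issue.
Counting each half-blood sibling's line as half a unit, there are 3/2 units in $198,000, so one unit is $132,000. Whole-blood lines (Pieter) take $132,000 each; half-blood lines (Lachlan) take $66,000 each.

Pieter receives 2/3 of the estate.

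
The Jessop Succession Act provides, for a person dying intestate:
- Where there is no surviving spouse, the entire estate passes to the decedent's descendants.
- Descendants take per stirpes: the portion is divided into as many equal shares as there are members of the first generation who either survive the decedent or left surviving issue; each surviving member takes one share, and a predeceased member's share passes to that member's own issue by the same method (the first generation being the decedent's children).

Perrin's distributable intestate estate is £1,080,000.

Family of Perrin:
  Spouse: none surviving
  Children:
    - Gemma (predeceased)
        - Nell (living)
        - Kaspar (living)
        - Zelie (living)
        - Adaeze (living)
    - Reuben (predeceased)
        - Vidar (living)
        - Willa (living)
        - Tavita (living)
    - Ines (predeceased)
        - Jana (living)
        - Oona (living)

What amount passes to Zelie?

Zelie receives £90,000.

The entire £1,080,000 passes to the descendants.
That amount (£1,080,000) is divided into 3 shares of £360,000: Gemma's £360,000 share passes to Gemma's issue; Reuben's £360,000 share passes to Reuben's issue; Ines's £360,000 share passes to Ines's issue.
Gemma's share (£360,000) is divided into 4 shares of £90,000: Nell, Kaspar, Zelie, and Adaeze each take £90,000.
Reuben's share (£360,000) is divided into 3 shares of £120,000: Vidar, Willa, and Tavita each take £120,000.
Ines's share (£360,000) is divided into 2 shares of £180,000: Jana and Oona each take £180,000.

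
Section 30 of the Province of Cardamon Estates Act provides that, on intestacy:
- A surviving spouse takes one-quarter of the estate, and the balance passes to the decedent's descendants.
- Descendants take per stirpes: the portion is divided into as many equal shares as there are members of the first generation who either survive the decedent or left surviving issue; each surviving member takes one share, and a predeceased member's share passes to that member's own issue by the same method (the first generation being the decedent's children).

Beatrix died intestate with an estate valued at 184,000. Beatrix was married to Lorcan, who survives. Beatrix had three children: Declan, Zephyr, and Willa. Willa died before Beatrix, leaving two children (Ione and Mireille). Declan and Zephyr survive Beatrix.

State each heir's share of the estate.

Lorcan takes one-quarter of 184,000 = 46,000. The remaining 138,000 passes to the descendants.
The descendants' portion (138,000) is divided into 3 shares of 46,000: Declan and Zephyr each take 46,000; Willa's 46,000 share passes to Willa's issue.
Willa's share (46,000) is divided into 2 shares of 23,000: Ione and Mireille each take 23,000.

Lorcan: 46,000; Declan: 46,000; Zephyr: 46,000; Ione: 23,000; Mireille: 23,000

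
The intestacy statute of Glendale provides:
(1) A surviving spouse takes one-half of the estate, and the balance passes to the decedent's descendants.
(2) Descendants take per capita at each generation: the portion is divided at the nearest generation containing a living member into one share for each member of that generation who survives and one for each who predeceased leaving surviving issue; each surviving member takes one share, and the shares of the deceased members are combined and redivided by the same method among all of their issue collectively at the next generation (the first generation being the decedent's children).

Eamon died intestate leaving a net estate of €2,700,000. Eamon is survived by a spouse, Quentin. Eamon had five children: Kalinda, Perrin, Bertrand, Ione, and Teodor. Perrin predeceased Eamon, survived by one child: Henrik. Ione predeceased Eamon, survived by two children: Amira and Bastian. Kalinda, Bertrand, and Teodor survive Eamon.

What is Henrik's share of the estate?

Henrik receives €180,000.

Quentin takes one-half of €2,700,000 = €1,350,000. The remaining €1,350,000 passes to the descendants.
The descendants' portion (€1,350,000) is divided at the children's generation into 5 shares of €270,000. Kalinda, Bertrand, and Teodor each take €270,000. The 2 shares of the deceased (Perrin and Ione) are combined into a pool of €540,000.
That pool (€540,000) is divided at the grandchildren's generation equally among Henrik, Amira, and Bastian: €180,000 each.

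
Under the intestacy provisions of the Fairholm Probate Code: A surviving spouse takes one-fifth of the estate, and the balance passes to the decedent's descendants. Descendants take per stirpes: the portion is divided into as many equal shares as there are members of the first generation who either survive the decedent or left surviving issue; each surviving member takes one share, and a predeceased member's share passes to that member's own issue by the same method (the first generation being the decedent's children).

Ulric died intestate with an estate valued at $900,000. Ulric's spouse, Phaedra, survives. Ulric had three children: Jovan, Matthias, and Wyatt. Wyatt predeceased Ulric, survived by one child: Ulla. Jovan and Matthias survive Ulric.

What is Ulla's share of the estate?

Ulla receives $240,000.

Phaedra takes one-fifth of $900,000 = $180,000. The remaining $720,000 passes to the descendants.
The descendants' portion ($720,000) is divided into 3 shares of $240,000: Jovan and Matthias each take $240,000; Wyatt's $240,000 share passes to Wyatt's issue.
Wyatt's share ($240,000) passes entirely to Ulla.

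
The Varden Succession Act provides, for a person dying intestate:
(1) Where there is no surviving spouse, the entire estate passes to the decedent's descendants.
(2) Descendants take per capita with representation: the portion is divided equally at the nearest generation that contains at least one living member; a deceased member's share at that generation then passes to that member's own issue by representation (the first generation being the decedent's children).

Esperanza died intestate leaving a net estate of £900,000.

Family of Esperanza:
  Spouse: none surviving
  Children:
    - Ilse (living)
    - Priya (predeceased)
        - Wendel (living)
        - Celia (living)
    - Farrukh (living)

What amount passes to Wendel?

Wendel receives £150,000.

The entire £900,000 passes to the descendants.
That amount (£900,000) is divided into 3 shares of £300,000: Ilse and Farrukh each take £300,000; Priya's £300,000 share passes to Priya's issue.
Priya's share (£300,000) is divided into 2 shares of £150,000: Wendel and Celia each take £150,000.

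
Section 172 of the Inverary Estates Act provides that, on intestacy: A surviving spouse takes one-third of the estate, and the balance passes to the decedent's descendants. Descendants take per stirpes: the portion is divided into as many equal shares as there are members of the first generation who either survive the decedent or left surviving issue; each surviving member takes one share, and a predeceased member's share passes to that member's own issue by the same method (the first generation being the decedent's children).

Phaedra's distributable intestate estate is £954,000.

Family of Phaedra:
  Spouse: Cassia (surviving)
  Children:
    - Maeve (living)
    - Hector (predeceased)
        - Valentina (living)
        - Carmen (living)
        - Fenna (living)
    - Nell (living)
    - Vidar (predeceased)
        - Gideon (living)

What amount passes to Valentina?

Valentina receives £53,000.

Cassia takes one-third of £954,000 = £318,000. The remaining £636,000 passes to the descendants.
The descendants' portion (£636,000) is divided into 4 shares of £159,000: Maeve and Nell each take £159,000; Hector's £159,000 share passes to Hector's issue; Vidar's £159,000 share passes to Vidar's issue.
Hector's share (£159,000) is divided into 3 shares of £53,000: Valentina, Carmen, and Fenna each take £53,000.
Vidar's share (£159,000) passes entirely to Gideon.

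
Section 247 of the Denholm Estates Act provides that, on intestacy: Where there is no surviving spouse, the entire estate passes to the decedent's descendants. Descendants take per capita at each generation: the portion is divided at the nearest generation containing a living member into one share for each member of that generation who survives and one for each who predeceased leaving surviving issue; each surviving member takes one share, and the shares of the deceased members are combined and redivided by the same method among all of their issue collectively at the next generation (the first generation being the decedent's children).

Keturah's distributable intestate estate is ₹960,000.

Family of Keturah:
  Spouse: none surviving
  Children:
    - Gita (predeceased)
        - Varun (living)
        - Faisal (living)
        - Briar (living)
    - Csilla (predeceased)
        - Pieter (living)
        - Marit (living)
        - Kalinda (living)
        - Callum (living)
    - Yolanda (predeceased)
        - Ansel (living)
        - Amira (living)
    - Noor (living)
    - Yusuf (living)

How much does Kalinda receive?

Kalinda receives ₹64,000.

The entire ₹960,000 passes to the descendants.
That amount (₹960,000) is divided at the children's generation into 5 shares of ₹192,000. Noor and Yusuf each take ₹192,000. The 3 shares of the deceased (Gita, Csilla, and Yolanda) are combined into a pool of ₹576,000.
That pool (₹576,000) is divided at the grandchildren's generation equally among Varun, Faisal, Briar, Pieter, Marit, Kalinda, Callum, Ansel, and Amira: ₹64,000 each.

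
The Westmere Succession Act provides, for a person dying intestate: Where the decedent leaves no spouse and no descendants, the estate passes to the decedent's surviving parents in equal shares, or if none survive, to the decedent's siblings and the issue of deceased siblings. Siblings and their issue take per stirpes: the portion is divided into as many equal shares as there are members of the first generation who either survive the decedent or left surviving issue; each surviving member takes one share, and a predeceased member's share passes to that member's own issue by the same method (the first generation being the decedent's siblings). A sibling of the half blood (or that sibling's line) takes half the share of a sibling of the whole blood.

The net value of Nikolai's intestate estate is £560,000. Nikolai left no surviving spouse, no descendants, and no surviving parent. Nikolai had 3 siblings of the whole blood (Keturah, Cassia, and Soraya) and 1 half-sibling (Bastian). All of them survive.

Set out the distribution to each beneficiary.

The entire £560,000 passes to the siblings and their issue.
Counting each half-blood sibling's line as half a unit, there are 7/2 units in £560,000, so one unit is £160,000. Whole-blood lines (Keturah, Cassia, and Soraya) take £160,000 each; half-blood lines (Bastian) take £80,000 each.

Keturah: £160,000; Cassia: £160,000; Soraya: £160,000; Bastian: £80,000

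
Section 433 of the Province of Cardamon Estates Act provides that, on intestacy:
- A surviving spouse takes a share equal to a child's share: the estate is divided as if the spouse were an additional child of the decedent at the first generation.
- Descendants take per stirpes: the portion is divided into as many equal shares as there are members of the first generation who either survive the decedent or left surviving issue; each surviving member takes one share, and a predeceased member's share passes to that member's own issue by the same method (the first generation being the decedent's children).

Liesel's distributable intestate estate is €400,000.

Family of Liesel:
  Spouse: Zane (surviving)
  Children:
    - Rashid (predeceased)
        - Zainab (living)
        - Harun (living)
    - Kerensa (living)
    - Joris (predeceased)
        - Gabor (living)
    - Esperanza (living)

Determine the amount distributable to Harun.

The spouse counts as an additional share at the children's level, so there are 5 primary shares of €80,000. Zane takes one such share (€80,000).
The children's combined portion (€320,000) is divided into 4 shares of €80,000: Kerensa and Esperanza each take €80,000; Rashid's €80,000 share passes to Rashid's issue; Joris's €80,000 share passes to Joris's issue.
Rashid's share (€80,000) is divided into 2 shares of €40,000: Zainab and Harun each take €40,000.
Joris's share (€80,000) passes entirely to Gabor.

Harun receives €40,000.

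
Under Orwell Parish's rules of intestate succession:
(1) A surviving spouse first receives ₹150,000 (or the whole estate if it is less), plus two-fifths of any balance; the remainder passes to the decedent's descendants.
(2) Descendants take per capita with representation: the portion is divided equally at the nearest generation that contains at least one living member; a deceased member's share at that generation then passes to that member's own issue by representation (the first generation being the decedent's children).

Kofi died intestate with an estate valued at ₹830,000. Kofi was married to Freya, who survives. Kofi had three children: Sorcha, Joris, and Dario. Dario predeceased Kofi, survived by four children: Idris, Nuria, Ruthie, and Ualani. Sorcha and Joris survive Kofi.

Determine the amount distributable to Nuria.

Nuria receives ₹34,000.

Freya first takes ₹150,000, leaving a balance of ₹680,000. Freya then takes two-fifths of the balance (₹272,000), for a total of ₹422,000. The remaining ₹408,000 passes to the descendants.
The descendants' portion (₹408,000) is divided into 3 shares of ₹136,000: Sorcha and Joris each take ₹136,000; Dario's ₹136,000 share passes to Dario's issue.
Dario's share (₹136,000) is divided into 4 shares of ₹34,000: Idris, Nuria, Ruthie, and Ualani each take ₹34,000.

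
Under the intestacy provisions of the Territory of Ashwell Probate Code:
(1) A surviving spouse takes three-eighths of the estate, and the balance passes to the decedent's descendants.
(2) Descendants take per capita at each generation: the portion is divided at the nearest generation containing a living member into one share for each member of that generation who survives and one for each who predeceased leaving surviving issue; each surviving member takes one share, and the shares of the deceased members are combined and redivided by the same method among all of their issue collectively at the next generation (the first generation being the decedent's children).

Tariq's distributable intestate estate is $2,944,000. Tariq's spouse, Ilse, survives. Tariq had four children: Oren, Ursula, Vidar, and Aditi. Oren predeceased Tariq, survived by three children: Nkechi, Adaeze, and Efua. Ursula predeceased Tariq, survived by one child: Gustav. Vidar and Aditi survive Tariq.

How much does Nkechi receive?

Ilse takes three-eighths of $2,944,000 = $1,104,000. The remaining $1,840,000 passes to the descendants.
The descendants' portion ($1,840,000) is divided at the children's generation into 4 shares of $460,000. Vidar and Aditi each take $460,000. The 2 shares of the deceased (Oren and Ursula) are combined into a pool of $920,000.
That pool ($920,000) is divided at the grandchildren's generation equally among Nkechi, Adaeze, Efua, and Gustav: $230,000 each.

Nkechi receives $230,000.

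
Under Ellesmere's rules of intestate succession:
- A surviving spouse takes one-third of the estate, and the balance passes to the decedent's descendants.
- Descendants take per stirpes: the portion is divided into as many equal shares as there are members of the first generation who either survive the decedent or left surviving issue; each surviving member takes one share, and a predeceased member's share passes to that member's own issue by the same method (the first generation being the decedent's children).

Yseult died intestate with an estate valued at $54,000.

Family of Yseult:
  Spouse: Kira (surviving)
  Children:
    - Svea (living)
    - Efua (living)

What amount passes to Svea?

Kira takes one-third of $54,000 = $18,000. The remaining $36,000 passes to the descendants.
The descendants' portion ($36,000) is divided into 2 shares of $18,000: Svea and Efua each take $18,000.

Svea receives $18,000.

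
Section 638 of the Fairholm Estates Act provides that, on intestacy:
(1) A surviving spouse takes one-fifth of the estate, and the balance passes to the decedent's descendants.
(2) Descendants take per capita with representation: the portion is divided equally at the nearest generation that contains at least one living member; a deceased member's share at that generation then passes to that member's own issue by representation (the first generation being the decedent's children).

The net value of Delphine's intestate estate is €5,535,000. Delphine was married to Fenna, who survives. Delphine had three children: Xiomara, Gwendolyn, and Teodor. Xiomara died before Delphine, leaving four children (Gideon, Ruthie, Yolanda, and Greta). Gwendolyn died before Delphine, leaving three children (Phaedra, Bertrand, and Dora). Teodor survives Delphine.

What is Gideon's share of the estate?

Fenna takes one-fifth of €5,535,000 = €1,107,000. The remaining €4,428,000 passes to the descendants.
The descendants' portion (€4,428,000) is divided into 3 shares of €1,476,000: Teodor takes €1,476,000; Xiomara's €1,476,000 share passes to Xiomara's issue; Gwendolyn's €1,476,000 share passes to Gwendolyn's issue.
Xiomara's share (€1,476,000) is divided into 4 shares of €369,000: Gideon, Ruthie, Yolanda, and Greta each take €369,000.
Gwendolyn's share (€1,476,000) is divided into 3 shares of €492,000: Phaedra, Bertrand, and Dora each take €492,000.

Gideon receives €369,000.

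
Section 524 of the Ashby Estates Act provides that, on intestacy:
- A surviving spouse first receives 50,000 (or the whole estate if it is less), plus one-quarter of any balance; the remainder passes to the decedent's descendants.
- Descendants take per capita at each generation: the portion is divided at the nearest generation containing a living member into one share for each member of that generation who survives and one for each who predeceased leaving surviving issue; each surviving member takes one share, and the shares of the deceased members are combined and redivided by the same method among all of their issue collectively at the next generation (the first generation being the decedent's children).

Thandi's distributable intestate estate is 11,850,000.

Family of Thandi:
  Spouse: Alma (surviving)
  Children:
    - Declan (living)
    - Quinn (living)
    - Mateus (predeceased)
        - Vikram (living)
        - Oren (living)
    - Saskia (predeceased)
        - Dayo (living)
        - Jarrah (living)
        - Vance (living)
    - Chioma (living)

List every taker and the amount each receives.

Alma first takes 50,000, leaving a balance of 11,800,000. Alma then takes one-quarter of the balance (2,950,000), for a total of 3,000,000. The remaining 8,850,000 passes to the descendants.
The descendants' portion (8,850,000) is divided at the children's generation into 5 shares of 1,770,000. Declan, Quinn, and Chioma each take 1,770,000. The 2 shares of the deceased (Mateus and Saskia) are combined into a pool of 3,540,000.
That pool (3,540,000) is divided at the grandchildren's generation equally among Vikram, Oren, Dayo, Jarrah, and Vance: 708,000 each.

Alma: 3,000,000; Declan: 1,770,000; Quinn: 1,770,000; Vikram: 708,000; Oren: 708,000; Dayo: 708,000; Jarrah: 708,000; Vance: 708,000; Chioma: 1,770,000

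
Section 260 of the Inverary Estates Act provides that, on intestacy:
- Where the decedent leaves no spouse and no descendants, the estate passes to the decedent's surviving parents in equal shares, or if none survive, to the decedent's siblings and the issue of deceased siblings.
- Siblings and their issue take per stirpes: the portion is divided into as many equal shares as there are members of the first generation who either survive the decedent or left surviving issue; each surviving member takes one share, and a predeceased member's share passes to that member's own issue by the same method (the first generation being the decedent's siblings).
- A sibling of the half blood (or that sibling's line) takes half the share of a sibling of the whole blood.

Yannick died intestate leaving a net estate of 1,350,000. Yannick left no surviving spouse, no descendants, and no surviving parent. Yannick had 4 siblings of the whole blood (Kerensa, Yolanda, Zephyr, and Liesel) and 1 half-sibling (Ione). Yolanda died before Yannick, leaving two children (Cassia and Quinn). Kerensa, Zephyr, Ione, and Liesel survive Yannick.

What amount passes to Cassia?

The entire 1,350,000 passes to the siblings and their issue.
Counting each half-blood sibling's line as half a unit, there are 9/2 units in 1,350,000, so one unit is 300,000. Whole-blood lines (Kerensa, Yolanda, Zephyr, and Liesel) take 300,000 each; half-blood lines (Ione) take 150,000 each.
Yolanda's share (300,000) is divided into 2 shares of 150,000: Cassia and Quinn each take 150,000.

Cassia receives 150,000.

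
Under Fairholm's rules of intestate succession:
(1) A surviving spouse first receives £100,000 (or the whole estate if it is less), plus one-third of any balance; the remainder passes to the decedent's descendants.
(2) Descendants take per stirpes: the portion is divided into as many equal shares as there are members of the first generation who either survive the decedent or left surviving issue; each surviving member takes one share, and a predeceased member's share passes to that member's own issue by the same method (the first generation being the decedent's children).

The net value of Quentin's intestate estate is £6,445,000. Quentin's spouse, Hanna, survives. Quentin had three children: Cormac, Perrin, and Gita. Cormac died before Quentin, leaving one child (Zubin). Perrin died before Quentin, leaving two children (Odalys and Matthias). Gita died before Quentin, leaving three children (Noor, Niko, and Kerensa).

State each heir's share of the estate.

Hanna first takes £100,000, leaving a balance of £6,345,000. Hanna then takes one-third of the balance (£2,115,000), for a total of £2,215,000. The remaining £4,230,000 passes to the descendants.
The descendants' portion (£4,230,000) is divided into 3 shares of £1,410,000: Cormac's £1,410,000 share passes to Cormac's issue; Perrin's £1,410,000 share passes to Perrin's issue; Gita's £1,410,000 share passes to Gita's issue.
Cormac's share (£1,410,000) passes entirely to Zubin.
Perrin's share (£1,410,000) is divided into 2 shares of £705,000: Odalys and Matthias each take £705,000.
Gita's share (£1,410,000) is divided into 3 shares of £470,000: Noor, Niko, and Kerensa each take £470,000.

Hanna: £2,215,000; Zubin: £1,410,000; Odalys: £705,000; Matthias: £705,000; Noor: £470,000; Niko: £470,000; Kerensa: £470,000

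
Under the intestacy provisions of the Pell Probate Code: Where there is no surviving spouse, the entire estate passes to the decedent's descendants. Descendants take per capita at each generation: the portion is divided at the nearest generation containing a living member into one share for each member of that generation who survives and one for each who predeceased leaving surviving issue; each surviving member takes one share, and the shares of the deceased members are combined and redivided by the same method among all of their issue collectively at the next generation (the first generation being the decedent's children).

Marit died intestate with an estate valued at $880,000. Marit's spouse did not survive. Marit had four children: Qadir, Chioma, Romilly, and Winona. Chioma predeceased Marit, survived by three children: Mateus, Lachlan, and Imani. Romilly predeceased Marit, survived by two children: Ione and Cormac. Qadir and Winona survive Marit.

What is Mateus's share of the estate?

The entire $880,000 passes to the descendants.
That amount ($880,000) is divided at the children's generation into 4 shares of $220,000. Qadir and Winona each take $220,000. The 2 shares of the deceased (Chioma and Romilly) are combined into a pool of $440,000.
That pool ($440,000) is divided at the grandchildren's generation equally among Mateus, Lachlan, Imani, Ione, and Cormac: $88,000 each.

Mateus receives $88,000.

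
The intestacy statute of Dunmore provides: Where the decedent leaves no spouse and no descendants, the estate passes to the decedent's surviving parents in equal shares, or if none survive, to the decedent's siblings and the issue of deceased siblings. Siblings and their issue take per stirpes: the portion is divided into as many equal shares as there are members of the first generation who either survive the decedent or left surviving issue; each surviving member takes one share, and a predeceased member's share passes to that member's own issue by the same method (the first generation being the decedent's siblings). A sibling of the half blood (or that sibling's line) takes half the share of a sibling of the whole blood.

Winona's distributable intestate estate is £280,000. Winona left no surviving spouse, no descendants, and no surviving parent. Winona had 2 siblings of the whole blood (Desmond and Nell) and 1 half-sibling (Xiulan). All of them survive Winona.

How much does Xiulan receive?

The entire £280,000 passes to the siblings and their issue.
Counting each half-blood sibling's line as half a unit, there are 5/2 units in £280,000, so one unit is £112,000. Whole-blood lines (Desmond and Nell) take £112,000 each; half-blood lines (Xiulan) take £56,000 each.

Xiulan receives £56,000.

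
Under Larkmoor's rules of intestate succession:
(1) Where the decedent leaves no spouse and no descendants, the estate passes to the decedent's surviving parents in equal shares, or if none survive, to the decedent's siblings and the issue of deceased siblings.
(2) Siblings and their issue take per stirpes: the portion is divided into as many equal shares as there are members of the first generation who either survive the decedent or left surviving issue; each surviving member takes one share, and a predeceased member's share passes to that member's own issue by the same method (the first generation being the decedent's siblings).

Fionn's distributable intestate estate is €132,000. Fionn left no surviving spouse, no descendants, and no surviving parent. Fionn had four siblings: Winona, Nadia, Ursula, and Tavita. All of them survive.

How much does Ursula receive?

Ursula receives €33,000.

The entire €132,000 passes to the siblings and their issue.
That amount (€132,000) is divided into 4 shares of €33,000: Winona, Nadia, Ursula, and Tavita each take €33,000.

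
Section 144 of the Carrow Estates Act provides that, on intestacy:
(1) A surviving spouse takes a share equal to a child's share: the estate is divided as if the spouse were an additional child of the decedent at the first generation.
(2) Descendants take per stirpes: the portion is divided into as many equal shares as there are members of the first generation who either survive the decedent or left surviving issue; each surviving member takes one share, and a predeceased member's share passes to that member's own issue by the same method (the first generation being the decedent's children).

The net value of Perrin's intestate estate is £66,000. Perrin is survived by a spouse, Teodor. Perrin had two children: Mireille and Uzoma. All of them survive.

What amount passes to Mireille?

Mireille receives £22,000.

The spouse counts as an additional share at the children's level, so there are 3 primary shares of £22,000. Teodor takes one such share (£22,000).
The children's combined portion (£44,000) is divided into 2 shares of £22,000: Mireille and Uzoma each take £22,000.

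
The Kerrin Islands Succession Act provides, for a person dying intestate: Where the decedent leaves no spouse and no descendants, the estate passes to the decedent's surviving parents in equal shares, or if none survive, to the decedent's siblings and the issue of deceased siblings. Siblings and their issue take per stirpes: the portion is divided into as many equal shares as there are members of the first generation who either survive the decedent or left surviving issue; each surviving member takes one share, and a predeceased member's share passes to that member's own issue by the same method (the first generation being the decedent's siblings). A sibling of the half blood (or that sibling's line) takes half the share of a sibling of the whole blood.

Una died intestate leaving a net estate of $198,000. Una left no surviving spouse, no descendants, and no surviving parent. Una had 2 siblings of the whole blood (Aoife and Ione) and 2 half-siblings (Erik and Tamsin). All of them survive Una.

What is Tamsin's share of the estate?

Tamsin receives $33,000.

The entire $198,000 passes to the siblings and their issue.
Counting each half-blood sibling's line as half a unit, there are 3 units in $198,000, so one unit is $66,000. Whole-blood lines (Aoife and Ione) take $66,000 each; half-blood lines (Erik and Tamsin) take $33,000 each.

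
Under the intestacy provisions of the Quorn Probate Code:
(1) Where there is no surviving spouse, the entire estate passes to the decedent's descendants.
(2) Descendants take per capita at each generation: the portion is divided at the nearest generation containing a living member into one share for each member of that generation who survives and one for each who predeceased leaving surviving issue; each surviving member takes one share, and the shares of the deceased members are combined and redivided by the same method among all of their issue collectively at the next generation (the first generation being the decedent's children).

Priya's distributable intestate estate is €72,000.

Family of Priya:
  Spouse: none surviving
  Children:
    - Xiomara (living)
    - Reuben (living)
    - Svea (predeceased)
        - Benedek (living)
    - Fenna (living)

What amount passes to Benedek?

Benedek receives €18,000.

The entire €72,000 passes to the descendants.
That amount (€72,000) is divided at the children's generation into 4 shares of €18,000. Xiomara, Reuben, and Fenna each take €18,000. The remaining share for the deceased Svea (€18,000) is carried to the next generation.
That pool (€18,000) passes entirely to Benedek, the sole taker at the grandchildren's generation.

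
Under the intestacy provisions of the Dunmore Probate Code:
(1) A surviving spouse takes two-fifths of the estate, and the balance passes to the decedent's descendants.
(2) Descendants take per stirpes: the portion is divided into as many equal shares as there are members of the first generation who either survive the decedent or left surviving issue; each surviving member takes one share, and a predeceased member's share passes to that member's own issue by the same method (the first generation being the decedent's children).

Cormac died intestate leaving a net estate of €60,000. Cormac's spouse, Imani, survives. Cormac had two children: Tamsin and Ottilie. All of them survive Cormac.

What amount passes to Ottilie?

Imani takes two-fifths of €60,000 = €24,000. The remaining €36,000 passes to the descendants.
The descendants' portion (€36,000) is divided into 2 shares of €18,000: Tamsin and Ottilie each take €18,000.

Ottilie receives €18,000.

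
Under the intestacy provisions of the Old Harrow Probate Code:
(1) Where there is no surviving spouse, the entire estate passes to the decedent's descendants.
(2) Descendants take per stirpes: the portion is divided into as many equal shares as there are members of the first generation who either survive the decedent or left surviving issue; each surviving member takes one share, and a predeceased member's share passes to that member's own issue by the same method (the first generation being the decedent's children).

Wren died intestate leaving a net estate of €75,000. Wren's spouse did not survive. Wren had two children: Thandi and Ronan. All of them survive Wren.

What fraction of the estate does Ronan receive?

The entire €75,000 passes to the descendants.
That amount (€75,000) is divided into 2 shares of €37,500: Thandi and Ronan each take €37,500.

Ronan receives 1/2 of the estate.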